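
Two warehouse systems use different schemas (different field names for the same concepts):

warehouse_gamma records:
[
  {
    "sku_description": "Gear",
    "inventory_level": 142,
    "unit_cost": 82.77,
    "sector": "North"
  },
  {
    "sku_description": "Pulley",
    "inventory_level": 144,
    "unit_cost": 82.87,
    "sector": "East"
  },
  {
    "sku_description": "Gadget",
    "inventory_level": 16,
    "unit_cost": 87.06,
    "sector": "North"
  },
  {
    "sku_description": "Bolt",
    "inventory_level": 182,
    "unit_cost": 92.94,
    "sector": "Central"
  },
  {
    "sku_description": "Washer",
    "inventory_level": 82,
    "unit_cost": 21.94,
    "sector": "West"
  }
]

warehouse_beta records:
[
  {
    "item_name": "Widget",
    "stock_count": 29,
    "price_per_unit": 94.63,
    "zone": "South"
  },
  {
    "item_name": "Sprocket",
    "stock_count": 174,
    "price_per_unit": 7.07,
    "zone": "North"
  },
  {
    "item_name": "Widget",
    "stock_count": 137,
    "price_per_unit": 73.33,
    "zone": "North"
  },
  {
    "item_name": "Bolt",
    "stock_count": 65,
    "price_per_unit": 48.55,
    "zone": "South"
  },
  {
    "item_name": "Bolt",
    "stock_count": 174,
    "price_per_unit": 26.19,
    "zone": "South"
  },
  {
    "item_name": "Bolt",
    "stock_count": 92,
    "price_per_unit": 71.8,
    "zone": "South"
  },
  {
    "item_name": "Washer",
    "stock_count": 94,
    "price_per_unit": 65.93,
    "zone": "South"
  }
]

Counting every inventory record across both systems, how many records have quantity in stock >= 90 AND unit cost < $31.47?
2

Schema mappings:
- "inventory_level" (warehouse_gamma) = "stock_count" (warehouse_beta) = quantity
- "unit_cost" (warehouse_gamma) = "price_per_unit" (warehouse_beta) = unit cost

Records meeting both conditions in warehouse_gamma: 0
Records meeting both conditions in warehouse_beta: 2

Total: 0 + 2 = 2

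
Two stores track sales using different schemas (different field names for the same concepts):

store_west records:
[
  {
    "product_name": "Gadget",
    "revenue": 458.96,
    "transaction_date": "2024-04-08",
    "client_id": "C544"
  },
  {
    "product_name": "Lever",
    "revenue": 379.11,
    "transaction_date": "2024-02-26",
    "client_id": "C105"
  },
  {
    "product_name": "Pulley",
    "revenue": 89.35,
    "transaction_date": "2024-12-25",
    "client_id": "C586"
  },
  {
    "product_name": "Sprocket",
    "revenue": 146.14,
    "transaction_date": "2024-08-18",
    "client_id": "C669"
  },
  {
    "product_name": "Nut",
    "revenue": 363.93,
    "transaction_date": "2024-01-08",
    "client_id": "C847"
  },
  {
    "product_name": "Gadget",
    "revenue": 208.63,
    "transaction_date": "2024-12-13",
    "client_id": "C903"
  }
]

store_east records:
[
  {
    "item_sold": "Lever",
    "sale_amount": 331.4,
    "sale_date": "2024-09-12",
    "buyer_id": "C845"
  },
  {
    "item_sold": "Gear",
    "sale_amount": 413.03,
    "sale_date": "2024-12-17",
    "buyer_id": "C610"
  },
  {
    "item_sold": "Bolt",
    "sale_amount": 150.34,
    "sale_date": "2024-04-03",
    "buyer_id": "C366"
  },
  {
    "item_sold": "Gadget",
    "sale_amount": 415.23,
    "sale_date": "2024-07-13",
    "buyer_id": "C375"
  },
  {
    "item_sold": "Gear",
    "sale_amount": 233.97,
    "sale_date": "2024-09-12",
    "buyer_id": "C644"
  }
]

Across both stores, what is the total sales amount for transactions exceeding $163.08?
2804.26

Schema mapping: "revenue" (store_west) = "sale_amount" (store_east) = sale amount

Sum of sales > $163.08 in store_west: 1410.63
Sum of sales > $163.08 in store_east: 1393.63

Total: 1410.63 + 1393.63 = 2804.26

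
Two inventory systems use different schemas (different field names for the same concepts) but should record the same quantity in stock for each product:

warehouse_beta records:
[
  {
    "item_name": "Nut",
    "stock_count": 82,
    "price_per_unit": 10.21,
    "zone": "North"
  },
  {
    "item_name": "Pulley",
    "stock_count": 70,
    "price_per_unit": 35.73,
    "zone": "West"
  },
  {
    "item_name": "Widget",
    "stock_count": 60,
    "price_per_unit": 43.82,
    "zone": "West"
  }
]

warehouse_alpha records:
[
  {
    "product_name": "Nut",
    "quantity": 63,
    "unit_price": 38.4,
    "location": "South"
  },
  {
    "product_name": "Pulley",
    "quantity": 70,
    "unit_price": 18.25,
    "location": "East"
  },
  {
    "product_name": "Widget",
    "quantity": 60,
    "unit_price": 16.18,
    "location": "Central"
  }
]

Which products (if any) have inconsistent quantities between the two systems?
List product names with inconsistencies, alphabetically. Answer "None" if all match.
Nut

Schema mappings:
- "item_name" (warehouse_beta) = "product_name" (warehouse_alpha) = product name
- "stock_count" (warehouse_beta) = "quantity" (warehouse_alpha) = quantity

Comparison:
  Nut: 82 vs 63 - MISMATCH
  Pulley: 70 vs 70 - MATCH
  Widget: 60 vs 60 - MATCH

Products with inconsistencies: Nut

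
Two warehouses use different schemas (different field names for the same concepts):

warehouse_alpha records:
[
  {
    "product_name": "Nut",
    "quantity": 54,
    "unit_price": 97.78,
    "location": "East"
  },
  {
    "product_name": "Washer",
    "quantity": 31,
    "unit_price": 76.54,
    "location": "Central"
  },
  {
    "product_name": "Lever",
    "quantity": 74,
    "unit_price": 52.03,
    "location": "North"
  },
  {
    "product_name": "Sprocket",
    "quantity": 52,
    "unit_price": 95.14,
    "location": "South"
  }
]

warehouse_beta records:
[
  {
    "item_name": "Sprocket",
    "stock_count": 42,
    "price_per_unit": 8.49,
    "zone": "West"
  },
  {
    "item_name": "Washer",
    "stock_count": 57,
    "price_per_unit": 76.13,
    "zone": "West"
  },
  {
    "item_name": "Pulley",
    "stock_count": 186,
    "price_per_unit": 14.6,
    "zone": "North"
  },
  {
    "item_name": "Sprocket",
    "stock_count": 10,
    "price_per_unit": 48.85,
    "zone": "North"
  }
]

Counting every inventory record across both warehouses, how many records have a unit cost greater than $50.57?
5

Schema mapping: "unit_price" (warehouse_alpha) = "price_per_unit" (warehouse_beta) = unit cost

Records > $50.57 in warehouse_alpha: 4
Records > $50.57 in warehouse_beta: 1

Total count: 4 + 1 = 5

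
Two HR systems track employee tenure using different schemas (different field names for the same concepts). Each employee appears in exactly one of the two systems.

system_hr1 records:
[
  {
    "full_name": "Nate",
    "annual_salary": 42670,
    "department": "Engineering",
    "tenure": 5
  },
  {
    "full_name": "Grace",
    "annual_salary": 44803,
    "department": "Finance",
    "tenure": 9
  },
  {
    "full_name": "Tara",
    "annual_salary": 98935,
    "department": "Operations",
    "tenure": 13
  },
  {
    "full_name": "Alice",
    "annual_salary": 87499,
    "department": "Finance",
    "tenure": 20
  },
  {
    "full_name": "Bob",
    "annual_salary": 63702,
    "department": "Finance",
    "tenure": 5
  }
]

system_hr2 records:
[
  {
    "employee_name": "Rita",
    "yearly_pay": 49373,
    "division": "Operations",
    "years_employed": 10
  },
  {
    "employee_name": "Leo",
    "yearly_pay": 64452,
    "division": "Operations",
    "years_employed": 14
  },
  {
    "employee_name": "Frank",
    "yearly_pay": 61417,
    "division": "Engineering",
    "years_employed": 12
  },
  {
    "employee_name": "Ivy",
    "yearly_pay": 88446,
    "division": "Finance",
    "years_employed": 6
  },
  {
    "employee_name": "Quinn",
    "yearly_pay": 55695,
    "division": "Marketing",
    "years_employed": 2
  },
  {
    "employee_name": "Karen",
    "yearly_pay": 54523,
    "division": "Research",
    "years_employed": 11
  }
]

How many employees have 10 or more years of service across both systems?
6

Reconcile schemas: "tenure" (system_hr1) = "years_employed" (system_hr2) = years of service

From system_hr1: 2 employees with >= 10 years
From system_hr2: 4 employees with >= 10 years

Total: 2 + 4 = 6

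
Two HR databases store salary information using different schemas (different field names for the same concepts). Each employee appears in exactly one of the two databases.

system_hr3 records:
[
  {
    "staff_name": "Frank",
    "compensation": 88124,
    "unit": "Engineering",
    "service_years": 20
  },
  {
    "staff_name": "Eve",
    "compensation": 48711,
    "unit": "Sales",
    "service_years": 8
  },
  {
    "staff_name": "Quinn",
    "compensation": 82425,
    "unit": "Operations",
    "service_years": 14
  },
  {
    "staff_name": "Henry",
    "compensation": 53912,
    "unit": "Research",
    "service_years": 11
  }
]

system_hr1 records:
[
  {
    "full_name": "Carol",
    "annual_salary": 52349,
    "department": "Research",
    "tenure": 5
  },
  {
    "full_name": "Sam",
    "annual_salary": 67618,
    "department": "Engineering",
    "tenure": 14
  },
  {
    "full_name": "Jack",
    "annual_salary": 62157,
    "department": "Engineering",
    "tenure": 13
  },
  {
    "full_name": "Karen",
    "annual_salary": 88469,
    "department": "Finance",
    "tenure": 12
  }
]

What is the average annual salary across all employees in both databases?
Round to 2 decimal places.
67970.63

Schema mapping: "compensation" (system_hr3) = "annual_salary" (system_hr1) = annual salary

All salaries: [88124, 48711, 82425, 53912, 52349, 67618, 62157, 88469]
Sum: 543765
Count: 8
Average: 543765 / 8 = 67970.63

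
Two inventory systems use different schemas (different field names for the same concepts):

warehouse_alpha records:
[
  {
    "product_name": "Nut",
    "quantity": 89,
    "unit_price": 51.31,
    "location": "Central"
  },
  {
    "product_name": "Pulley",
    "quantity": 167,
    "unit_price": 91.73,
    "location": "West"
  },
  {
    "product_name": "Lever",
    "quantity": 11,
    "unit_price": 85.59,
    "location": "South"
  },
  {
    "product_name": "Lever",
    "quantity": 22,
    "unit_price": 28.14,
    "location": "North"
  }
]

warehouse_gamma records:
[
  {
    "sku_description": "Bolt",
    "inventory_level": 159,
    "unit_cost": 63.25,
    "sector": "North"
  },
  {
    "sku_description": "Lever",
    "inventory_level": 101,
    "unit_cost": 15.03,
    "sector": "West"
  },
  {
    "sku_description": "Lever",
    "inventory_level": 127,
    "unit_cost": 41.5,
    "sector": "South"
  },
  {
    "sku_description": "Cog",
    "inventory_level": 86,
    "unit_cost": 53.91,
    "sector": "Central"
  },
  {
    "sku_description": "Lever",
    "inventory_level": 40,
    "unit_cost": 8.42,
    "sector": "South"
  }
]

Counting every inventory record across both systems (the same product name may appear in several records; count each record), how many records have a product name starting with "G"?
0

Schema mapping: "product_name" (warehouse_alpha) = "sku_description" (warehouse_gamma) = product name

Records with product name starting with "G" in warehouse_alpha: 0
Records with product name starting with "G" in warehouse_gamma: 0

Total: 0 + 0 = 0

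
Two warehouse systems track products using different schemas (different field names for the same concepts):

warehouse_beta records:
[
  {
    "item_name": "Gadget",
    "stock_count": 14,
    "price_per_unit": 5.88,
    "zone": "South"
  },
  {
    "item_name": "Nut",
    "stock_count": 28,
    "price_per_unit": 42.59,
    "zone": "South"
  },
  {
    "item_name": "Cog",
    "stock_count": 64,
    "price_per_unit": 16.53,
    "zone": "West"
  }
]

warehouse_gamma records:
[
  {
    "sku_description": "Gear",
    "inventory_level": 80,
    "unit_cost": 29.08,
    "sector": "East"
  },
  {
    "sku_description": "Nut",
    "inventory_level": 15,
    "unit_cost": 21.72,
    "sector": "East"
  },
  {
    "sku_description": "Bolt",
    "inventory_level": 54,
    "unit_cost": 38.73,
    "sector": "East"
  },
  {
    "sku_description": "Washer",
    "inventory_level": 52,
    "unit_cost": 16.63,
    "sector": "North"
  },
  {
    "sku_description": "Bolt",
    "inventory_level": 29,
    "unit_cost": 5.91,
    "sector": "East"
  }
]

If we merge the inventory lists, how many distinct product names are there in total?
6

Schema mapping: "item_name" (warehouse_beta) = "sku_description" (warehouse_gamma) = product name

Products in warehouse_beta: ['Cog', 'Gadget', 'Nut']
Products in warehouse_gamma: ['Bolt', 'Gear', 'Nut', 'Washer']

Union (unique products): ['Bolt', 'Cog', 'Gadget', 'Gear', 'Nut', 'Washer']
Count: 6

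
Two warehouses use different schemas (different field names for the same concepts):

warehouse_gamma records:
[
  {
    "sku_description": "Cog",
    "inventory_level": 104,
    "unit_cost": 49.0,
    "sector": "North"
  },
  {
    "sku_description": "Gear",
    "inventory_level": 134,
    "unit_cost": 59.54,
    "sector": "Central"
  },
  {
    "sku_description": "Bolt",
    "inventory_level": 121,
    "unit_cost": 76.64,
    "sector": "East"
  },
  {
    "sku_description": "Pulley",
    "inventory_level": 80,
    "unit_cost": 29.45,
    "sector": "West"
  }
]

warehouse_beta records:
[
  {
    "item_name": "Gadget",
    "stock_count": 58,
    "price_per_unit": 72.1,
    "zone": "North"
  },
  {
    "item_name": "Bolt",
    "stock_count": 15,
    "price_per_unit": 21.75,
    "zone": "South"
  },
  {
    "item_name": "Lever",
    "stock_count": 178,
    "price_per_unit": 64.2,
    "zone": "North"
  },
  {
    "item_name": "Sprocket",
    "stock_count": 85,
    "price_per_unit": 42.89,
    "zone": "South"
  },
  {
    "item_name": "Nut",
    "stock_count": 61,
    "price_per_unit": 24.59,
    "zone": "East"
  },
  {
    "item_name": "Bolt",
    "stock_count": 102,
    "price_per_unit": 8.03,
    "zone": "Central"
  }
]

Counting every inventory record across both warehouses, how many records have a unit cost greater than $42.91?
5

Schema mapping: "unit_cost" (warehouse_gamma) = "price_per_unit" (warehouse_beta) = unit cost

Records > $42.91 in warehouse_gamma: 3
Records > $42.91 in warehouse_beta: 2

Total count: 3 + 2 = 5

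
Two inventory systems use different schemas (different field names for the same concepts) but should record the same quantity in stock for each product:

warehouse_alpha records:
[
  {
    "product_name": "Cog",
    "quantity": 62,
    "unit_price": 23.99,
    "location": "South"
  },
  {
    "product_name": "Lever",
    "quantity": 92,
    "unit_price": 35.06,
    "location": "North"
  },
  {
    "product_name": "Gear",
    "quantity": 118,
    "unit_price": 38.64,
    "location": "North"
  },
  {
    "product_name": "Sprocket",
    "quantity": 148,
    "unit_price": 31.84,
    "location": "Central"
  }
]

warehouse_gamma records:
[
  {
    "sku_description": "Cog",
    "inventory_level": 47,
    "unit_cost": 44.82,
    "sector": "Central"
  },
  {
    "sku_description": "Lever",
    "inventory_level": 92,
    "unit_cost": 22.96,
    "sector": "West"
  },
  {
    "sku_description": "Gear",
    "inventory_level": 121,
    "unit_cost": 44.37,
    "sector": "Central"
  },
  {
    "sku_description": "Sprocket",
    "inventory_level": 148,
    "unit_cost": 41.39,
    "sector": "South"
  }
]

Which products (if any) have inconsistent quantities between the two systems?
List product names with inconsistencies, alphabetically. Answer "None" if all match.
Cog, Gear

Schema mappings:
- "product_name" (warehouse_alpha) = "sku_description" (warehouse_gamma) = product name
- "quantity" (warehouse_alpha) = "inventory_level" (warehouse_gamma) = quantity

Comparison:
  Cog: 62 vs 47 - MISMATCH
  Lever: 92 vs 92 - MATCH
  Gear: 118 vs 121 - MISMATCH
  Sprocket: 148 vs 148 - MATCH

Products with inconsistencies: Cog, Gear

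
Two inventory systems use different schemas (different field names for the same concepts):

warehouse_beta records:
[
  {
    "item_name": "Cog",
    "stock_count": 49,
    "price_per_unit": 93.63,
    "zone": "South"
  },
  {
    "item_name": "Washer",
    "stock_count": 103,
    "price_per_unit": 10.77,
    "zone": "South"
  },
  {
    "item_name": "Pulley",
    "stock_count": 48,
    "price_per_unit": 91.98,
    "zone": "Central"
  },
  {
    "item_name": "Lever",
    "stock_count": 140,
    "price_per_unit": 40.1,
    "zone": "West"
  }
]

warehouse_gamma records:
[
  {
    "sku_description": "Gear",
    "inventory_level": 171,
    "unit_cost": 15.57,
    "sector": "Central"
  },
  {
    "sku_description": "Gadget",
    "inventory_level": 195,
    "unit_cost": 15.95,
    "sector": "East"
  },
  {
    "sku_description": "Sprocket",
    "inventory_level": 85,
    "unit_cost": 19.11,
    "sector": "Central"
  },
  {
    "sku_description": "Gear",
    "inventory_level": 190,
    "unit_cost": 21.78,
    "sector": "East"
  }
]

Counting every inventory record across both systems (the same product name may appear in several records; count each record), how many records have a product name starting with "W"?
1

Schema mapping: "item_name" (warehouse_beta) = "sku_description" (warehouse_gamma) = product name

Records with product name starting with "W" in warehouse_beta: 1
Records with product name starting with "W" in warehouse_gamma: 0

Total: 1 + 0 = 1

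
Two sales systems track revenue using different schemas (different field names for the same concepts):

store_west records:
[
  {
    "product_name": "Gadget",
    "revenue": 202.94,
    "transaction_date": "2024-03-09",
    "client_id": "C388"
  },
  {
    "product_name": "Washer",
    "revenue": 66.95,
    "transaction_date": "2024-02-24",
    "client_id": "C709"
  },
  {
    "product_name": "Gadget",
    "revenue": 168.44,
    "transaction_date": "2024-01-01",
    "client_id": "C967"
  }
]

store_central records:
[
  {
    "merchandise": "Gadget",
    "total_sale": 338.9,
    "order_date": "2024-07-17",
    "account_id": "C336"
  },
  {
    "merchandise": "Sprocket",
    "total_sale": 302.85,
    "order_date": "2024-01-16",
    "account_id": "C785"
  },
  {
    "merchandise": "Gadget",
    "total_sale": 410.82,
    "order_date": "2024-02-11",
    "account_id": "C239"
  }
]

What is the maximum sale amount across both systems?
410.82

Reconcile: "revenue" (store_west) = "total_sale" (store_central) = sale amount

Maximum in store_west: 202.94
Maximum in store_central: 410.82

Overall maximum: max(202.94, 410.82) = 410.82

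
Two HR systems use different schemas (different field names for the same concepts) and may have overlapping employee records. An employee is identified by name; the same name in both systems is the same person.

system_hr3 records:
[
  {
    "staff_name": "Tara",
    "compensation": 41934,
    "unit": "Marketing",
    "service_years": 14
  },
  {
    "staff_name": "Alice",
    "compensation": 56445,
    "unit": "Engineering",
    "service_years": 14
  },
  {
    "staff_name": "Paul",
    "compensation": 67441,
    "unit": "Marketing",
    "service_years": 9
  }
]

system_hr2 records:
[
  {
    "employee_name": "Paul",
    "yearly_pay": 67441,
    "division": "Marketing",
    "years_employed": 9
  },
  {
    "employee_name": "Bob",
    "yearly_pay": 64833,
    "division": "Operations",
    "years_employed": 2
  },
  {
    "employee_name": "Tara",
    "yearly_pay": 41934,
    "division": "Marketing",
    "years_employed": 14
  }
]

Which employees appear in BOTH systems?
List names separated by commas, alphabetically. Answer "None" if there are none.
Paul, Tara

Schema mapping: "staff_name" (system_hr3) = "employee_name" (system_hr2) = employee name

Names in system_hr3: ['Alice', 'Paul', 'Tara']
Names in system_hr2: ['Bob', 'Paul', 'Tara']

Intersection: ['Paul', 'Tara']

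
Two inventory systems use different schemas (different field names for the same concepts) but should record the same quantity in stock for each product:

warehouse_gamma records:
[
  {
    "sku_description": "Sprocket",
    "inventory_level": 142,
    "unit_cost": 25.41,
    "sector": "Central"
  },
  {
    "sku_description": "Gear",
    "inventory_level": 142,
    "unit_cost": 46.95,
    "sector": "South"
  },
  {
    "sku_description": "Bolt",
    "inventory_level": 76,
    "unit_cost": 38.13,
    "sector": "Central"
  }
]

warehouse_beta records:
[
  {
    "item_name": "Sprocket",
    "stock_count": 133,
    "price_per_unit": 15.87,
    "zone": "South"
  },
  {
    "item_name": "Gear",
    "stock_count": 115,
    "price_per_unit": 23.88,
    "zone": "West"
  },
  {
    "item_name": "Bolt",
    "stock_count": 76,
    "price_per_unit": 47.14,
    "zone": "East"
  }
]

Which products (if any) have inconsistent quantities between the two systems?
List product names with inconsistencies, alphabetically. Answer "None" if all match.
Gear, Sprocket

Schema mappings:
- "sku_description" (warehouse_gamma) = "item_name" (warehouse_beta) = product name
- "inventory_level" (warehouse_gamma) = "stock_count" (warehouse_beta) = quantity

Comparison:
  Sprocket: 142 vs 133 - MISMATCH
  Gear: 142 vs 115 - MISMATCH
  Bolt: 76 vs 76 - MATCH

Products with inconsistencies: Gear, Sprocket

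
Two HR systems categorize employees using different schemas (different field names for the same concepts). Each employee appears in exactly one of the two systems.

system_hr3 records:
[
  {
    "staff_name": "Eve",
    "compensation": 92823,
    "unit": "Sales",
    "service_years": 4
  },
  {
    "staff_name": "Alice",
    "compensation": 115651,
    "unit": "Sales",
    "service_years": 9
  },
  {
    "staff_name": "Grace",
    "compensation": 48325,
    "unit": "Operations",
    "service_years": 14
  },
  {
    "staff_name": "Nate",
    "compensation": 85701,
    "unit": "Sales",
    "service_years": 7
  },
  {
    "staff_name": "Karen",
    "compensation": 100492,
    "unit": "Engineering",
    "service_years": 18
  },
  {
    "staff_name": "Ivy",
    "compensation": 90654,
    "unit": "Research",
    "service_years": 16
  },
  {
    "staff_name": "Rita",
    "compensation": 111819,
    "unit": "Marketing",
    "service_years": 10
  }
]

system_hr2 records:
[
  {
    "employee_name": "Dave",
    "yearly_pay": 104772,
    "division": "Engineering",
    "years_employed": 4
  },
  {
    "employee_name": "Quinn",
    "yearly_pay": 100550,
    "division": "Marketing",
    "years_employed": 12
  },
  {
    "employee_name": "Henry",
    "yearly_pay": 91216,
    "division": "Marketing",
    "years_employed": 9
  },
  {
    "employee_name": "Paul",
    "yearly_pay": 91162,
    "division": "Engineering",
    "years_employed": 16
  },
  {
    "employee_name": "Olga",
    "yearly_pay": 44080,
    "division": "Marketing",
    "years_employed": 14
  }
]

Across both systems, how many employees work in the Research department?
1

Schema mapping: "unit" (system_hr3) = "division" (system_hr2) = department

Research employees in system_hr3: 1
Research employees in system_hr2: 0

Total in Research: 1 + 0 = 1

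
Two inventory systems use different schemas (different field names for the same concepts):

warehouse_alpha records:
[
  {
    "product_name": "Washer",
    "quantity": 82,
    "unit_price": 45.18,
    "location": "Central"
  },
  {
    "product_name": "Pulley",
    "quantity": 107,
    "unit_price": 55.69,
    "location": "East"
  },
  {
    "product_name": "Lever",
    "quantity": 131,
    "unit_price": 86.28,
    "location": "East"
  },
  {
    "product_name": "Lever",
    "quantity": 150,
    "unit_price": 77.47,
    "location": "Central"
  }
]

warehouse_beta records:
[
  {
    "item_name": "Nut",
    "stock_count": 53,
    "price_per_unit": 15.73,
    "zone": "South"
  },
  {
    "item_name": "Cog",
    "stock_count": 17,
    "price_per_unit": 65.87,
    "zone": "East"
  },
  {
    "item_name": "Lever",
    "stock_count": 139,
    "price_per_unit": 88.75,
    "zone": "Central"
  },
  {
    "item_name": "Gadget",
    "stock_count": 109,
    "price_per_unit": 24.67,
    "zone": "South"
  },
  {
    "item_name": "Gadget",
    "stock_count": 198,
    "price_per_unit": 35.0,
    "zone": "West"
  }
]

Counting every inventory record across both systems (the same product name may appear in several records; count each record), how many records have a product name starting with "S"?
0

Schema mapping: "product_name" (warehouse_alpha) = "item_name" (warehouse_beta) = product name

Records with product name starting with "S" in warehouse_alpha: 0
Records with product name starting with "S" in warehouse_beta: 0

Total: 0 + 0 = 0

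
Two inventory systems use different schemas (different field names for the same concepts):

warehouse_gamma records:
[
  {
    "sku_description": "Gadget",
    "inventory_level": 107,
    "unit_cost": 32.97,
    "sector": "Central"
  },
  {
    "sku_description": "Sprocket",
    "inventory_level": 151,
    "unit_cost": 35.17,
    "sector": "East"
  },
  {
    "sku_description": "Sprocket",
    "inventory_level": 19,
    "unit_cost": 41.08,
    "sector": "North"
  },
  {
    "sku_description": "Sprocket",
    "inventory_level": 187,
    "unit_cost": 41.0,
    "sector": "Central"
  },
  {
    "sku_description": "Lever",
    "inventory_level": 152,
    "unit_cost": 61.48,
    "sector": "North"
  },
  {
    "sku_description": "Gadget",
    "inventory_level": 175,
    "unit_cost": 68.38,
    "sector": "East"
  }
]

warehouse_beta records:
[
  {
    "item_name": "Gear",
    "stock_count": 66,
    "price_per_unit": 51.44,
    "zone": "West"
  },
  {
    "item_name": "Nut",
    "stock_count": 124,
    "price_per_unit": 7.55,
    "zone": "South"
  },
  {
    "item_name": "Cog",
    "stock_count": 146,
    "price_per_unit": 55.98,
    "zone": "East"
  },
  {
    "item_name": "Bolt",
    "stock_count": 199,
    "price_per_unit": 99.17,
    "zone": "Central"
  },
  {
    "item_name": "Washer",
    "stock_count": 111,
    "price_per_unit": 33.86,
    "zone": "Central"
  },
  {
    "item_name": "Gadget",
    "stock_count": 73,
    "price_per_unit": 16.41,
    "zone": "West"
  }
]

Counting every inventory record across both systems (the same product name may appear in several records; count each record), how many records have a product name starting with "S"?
3

Schema mapping: "sku_description" (warehouse_gamma) = "item_name" (warehouse_beta) = product name

Records with product name starting with "S" in warehouse_gamma: 3
Records with product name starting with "S" in warehouse_beta: 0

Total: 3 + 0 = 3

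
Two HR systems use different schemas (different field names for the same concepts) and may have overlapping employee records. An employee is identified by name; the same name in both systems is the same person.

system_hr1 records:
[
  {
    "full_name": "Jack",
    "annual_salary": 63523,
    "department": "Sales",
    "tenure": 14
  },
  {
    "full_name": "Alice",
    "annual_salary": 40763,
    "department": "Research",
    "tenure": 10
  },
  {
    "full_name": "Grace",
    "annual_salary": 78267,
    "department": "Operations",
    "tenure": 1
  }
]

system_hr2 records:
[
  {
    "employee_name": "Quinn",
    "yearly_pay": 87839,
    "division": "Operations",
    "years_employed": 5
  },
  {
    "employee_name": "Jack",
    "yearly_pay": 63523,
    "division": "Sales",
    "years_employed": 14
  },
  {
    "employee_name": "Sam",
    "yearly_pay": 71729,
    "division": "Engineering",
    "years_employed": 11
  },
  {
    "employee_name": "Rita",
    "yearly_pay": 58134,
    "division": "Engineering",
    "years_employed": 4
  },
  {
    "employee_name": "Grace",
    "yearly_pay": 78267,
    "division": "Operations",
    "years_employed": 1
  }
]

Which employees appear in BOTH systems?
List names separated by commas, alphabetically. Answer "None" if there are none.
Grace, Jack

Schema mapping: "full_name" (system_hr1) = "employee_name" (system_hr2) = employee name

Names in system_hr1: ['Alice', 'Grace', 'Jack']
Names in system_hr2: ['Grace', 'Jack', 'Quinn', 'Rita', 'Sam']

Intersection: ['Grace', 'Jack']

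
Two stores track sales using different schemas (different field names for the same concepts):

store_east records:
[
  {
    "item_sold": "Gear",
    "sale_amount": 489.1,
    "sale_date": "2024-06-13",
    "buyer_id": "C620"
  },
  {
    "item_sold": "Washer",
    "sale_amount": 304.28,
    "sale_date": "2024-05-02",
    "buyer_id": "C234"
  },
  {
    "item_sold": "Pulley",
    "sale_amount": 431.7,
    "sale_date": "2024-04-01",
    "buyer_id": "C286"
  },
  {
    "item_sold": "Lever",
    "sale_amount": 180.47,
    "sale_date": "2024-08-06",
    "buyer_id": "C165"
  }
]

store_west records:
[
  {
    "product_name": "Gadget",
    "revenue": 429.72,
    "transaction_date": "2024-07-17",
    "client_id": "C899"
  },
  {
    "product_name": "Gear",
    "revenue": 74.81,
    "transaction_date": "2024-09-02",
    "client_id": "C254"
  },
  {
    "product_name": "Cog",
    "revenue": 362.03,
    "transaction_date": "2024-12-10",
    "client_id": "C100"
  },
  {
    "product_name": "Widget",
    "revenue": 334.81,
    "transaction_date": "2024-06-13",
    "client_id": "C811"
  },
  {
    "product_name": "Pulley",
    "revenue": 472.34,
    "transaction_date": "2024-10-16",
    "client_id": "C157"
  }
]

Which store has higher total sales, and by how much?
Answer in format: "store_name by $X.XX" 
store_west by $268.16

Schema mapping: "sale_amount" (store_east) = "revenue" (store_west) = sale amount

Total for store_east: 1405.55
Total for store_west: 1673.71

Difference: |1405.55 - 1673.71| = 268.16
store_west has higher sales by $268.16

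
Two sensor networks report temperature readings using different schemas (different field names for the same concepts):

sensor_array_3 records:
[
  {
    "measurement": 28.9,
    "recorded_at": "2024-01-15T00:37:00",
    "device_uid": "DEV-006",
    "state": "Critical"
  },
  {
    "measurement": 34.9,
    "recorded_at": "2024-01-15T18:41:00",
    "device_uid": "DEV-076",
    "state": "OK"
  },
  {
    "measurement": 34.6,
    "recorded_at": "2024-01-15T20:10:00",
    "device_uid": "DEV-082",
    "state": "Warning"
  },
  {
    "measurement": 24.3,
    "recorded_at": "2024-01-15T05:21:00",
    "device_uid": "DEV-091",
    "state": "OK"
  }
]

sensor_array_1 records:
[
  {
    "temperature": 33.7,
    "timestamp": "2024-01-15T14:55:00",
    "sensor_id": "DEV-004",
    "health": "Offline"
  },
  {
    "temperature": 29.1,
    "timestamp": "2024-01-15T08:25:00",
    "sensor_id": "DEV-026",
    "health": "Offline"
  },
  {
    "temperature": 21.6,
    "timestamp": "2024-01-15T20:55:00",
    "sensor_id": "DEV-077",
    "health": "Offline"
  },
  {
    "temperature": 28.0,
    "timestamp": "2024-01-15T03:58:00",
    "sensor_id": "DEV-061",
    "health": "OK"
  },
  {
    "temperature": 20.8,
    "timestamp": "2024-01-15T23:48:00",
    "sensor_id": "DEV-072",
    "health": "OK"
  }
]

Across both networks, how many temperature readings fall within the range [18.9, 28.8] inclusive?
4

Schema mapping: "measurement" (sensor_array_3) = "temperature" (sensor_array_1) = temperature

Readings in [18.9, 28.8] from sensor_array_3: 1
Readings in [18.9, 28.8] from sensor_array_1: 3

Total count: 1 + 3 = 4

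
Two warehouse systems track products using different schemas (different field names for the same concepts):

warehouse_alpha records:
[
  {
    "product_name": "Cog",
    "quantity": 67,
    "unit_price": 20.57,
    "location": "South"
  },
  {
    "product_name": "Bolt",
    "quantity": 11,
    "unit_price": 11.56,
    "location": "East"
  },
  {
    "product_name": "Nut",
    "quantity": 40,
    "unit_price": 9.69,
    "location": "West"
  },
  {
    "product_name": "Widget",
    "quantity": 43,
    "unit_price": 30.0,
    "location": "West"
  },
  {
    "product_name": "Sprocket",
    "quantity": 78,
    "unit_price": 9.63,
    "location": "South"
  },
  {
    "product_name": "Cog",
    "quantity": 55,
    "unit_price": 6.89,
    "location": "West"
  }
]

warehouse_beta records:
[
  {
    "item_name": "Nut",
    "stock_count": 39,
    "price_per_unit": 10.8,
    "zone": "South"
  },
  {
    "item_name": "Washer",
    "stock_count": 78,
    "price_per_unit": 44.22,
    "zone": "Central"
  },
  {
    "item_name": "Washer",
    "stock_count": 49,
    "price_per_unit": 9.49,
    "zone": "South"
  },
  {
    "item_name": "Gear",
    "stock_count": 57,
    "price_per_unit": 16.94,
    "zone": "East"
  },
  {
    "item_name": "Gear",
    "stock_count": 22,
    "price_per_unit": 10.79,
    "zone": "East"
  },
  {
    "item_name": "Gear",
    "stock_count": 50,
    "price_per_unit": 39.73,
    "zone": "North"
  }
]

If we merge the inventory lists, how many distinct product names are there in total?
7

Schema mapping: "product_name" (warehouse_alpha) = "item_name" (warehouse_beta) = product name

Products in warehouse_alpha: ['Bolt', 'Cog', 'Nut', 'Sprocket', 'Widget']
Products in warehouse_beta: ['Gear', 'Nut', 'Washer']

Union (unique products): ['Bolt', 'Cog', 'Gear', 'Nut', 'Sprocket', 'Washer', 'Widget']
Count: 7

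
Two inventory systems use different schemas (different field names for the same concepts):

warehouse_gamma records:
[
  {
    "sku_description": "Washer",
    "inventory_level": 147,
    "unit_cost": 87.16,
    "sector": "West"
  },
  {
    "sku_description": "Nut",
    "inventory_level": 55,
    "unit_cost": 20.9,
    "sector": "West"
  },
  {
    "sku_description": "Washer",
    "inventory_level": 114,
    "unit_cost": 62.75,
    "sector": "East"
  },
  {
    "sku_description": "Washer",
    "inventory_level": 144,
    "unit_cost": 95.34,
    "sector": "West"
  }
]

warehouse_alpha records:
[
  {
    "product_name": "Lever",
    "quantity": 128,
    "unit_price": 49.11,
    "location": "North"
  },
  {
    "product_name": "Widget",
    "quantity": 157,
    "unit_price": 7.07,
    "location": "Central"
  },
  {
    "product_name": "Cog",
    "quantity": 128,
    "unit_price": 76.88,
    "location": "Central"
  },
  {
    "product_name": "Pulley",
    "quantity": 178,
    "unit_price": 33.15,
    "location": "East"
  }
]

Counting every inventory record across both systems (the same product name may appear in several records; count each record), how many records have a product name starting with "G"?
0

Schema mapping: "sku_description" (warehouse_gamma) = "product_name" (warehouse_alpha) = product name

Records with product name starting with "G" in warehouse_gamma: 0
Records with product name starting with "G" in warehouse_alpha: 0

Total: 0 + 0 = 0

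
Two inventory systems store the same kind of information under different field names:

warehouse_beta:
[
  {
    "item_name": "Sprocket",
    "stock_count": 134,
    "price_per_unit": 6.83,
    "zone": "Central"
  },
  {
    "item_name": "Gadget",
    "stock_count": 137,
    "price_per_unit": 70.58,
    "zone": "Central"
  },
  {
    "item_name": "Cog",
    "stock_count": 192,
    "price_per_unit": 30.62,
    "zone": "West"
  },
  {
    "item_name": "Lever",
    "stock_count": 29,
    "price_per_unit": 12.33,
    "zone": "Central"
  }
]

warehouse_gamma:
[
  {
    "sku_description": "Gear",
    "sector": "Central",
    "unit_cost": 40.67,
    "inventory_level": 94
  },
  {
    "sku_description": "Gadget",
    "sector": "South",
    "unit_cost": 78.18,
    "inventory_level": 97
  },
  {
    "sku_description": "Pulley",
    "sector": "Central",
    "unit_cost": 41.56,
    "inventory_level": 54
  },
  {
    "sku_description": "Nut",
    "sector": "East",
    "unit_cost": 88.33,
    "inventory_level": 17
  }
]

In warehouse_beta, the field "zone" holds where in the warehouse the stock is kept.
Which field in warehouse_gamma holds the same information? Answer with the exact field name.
sector

In warehouse_beta, "zone" holds where in the warehouse the stock is kept.
The fields in warehouse_gamma are: "sku_description", "sector", "unit_cost", "inventory_level".
"sector" is the match: the name refers to the same concept and its values are area labels (e.g. 'Central', 'East').
The other fields ("sku_description", "unit_cost", "inventory_level") hold different kinds of data.

So "zone" in warehouse_beta corresponds to "sector" in warehouse_gamma.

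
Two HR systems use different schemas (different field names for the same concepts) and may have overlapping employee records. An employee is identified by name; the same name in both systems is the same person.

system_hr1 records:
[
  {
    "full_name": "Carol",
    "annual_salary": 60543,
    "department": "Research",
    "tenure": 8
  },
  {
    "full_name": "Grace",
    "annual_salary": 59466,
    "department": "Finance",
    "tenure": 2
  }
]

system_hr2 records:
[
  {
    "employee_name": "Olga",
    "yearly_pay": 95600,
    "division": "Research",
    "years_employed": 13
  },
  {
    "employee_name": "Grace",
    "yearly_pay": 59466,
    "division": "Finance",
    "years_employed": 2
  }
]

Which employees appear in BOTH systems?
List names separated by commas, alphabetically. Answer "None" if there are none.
Grace

Schema mapping: "full_name" (system_hr1) = "employee_name" (system_hr2) = employee name

Names in system_hr1: ['Carol', 'Grace']
Names in system_hr2: ['Grace', 'Olga']

Intersection: ['Grace']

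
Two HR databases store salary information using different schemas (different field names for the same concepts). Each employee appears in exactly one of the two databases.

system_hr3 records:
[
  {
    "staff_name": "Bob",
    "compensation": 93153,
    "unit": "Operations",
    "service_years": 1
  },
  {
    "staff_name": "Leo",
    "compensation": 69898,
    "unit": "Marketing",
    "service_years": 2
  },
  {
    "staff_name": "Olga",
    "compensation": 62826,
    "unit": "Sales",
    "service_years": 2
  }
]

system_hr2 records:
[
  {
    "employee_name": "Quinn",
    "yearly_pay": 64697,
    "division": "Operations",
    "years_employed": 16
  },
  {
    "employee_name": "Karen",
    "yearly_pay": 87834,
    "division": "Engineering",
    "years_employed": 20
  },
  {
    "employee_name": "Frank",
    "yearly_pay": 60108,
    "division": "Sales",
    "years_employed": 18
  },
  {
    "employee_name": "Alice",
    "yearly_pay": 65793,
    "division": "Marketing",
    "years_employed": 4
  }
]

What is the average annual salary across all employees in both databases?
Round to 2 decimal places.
72044.14

Schema mapping: "compensation" (system_hr3) = "yearly_pay" (system_hr2) = annual salary

All salaries: [93153, 69898, 62826, 64697, 87834, 60108, 65793]
Sum: 504309
Count: 7
Average: 504309 / 7 = 72044.14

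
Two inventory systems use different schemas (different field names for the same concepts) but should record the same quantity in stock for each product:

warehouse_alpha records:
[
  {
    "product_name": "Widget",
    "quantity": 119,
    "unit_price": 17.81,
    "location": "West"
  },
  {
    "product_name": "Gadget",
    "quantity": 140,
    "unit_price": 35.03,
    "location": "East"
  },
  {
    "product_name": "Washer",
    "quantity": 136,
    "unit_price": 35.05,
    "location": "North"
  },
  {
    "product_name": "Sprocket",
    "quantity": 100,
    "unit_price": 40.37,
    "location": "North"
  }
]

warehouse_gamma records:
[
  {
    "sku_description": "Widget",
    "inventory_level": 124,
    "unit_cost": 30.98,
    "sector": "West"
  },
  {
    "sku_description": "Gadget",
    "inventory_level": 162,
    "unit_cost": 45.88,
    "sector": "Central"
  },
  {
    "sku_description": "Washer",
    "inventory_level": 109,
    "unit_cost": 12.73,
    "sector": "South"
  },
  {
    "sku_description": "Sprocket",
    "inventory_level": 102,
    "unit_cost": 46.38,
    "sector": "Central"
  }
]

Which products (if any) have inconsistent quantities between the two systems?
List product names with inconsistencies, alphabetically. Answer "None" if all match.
Gadget, Sprocket, Washer, Widget

Schema mappings:
- "product_name" (warehouse_alpha) = "sku_description" (warehouse_gamma) = product name
- "quantity" (warehouse_alpha) = "inventory_level" (warehouse_gamma) = quantity

Comparison:
  Widget: 119 vs 124 - MISMATCH
  Gadget: 140 vs 162 - MISMATCH
  Washer: 136 vs 109 - MISMATCH
  Sprocket: 100 vs 102 - MISMATCH

Products with inconsistencies: Gadget, Sprocket, Washer, Widget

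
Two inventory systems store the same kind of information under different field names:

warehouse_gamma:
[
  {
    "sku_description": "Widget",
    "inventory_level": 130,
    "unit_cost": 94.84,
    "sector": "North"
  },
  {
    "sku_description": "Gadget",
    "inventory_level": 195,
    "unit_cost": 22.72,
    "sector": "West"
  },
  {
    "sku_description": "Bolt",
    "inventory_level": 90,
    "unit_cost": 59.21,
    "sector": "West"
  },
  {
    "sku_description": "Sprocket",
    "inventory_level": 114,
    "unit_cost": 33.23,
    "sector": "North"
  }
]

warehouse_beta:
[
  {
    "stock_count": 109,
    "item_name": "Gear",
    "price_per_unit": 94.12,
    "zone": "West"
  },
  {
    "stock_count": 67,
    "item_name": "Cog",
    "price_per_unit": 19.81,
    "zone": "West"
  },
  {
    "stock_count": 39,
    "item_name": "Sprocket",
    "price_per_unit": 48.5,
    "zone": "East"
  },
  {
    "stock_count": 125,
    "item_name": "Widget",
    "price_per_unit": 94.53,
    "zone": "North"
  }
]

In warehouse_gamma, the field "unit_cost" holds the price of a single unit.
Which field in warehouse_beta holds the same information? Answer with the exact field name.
price_per_unit

In warehouse_gamma, "unit_cost" holds the price of a single unit.
The fields in warehouse_beta are: "stock_count", "item_name", "price_per_unit", "zone".
"price_per_unit" is the match: the name refers to the same concept and its values are decimal currency amounts (e.g. 94.12, 19.81).
The other fields ("stock_count", "item_name", "zone") hold different kinds of data.

So "unit_cost" in warehouse_gamma corresponds to "price_per_unit" in warehouse_beta.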